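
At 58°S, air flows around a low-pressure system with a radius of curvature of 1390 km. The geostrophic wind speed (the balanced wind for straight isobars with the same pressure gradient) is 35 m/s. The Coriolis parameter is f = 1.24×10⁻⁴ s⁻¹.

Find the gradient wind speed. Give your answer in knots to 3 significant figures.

58.0 knots

Around a low, centrifugal force acts outward with Coriolis, so pressure-gradient force balances both:
(1/ρ)|∂P/∂n| = fV + V²/R  →  V² + fR·V − fR·V_g = 0
With fR = 1.24×10⁻⁴ × 1390×10³ m = 172 m/s:
V = [−fR + √((fR)² + 4 fR V_g)]/2 = [−172 + √(172² + 4×172×35)]/2 = 29.8 m/s
Subgeostrophic (V < V_g = 35 m/s), as expected around a low.
Converting: 29.8 m/s × 1.944 = 58.0 knots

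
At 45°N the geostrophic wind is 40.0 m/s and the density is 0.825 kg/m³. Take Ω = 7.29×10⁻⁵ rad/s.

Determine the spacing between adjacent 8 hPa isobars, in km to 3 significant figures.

Coriolis parameter at 45°N:
f = 2Ω sin φ = 2 × 7.29×10⁻⁵ × sin 45° = 1.03×10⁻⁴ s⁻¹
Geostrophic balance rearranged: |∂P/∂n| = f ρ V_g
|∂P/∂n| = 1.03×10⁻⁴ × 0.825 × 40.0 = 3.40×10⁻³ Pa/m
Isobar spacing: Δn = ΔP/|∂P/∂n| = 800 Pa / 3.40×10⁻³ Pa/m = 235144 m ≈ 235 km

235 km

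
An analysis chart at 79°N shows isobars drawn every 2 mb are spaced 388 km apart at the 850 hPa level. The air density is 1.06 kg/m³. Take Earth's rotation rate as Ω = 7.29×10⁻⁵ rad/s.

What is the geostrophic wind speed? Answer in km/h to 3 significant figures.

Coriolis parameter at 79°N:
f = 2Ω sin φ = 2 × 7.29×10⁻⁵ × sin 79° = 1.43×10⁻⁴ s⁻¹
Pressure gradient: |∂P/∂n| = 200 Pa / 388000 m = 5.15×10⁻⁴ Pa/m
Geostrophic balance (pressure-gradient force = Coriolis force):
V_g = (1/(fρ)) |∂P/∂n| = 5.15×10⁻⁴ / (1.43×10⁻⁴ × 1.06) = 3.40 m/s
Converting: 3.40 m/s × 3.6 = 12.2 km/h

12.2 km/h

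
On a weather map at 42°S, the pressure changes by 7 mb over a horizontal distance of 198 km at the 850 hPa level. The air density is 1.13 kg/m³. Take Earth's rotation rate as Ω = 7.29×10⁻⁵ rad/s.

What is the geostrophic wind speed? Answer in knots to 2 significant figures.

Coriolis parameter at 42°S:
f = 2Ω sin φ = 2 × 7.29×10⁻⁵ × sin 42° = 9.76×10⁻⁵ s⁻¹
Pressure gradient: |∂P/∂n| = 700 Pa / 198000 m = 3.54×10⁻³ Pa/m
Geostrophic balance (pressure-gradient force = Coriolis force):
V_g = (1/(fρ)) |∂P/∂n| = 3.54×10⁻³ / (9.76×10⁻⁵ × 1.13) = 32.1 m/s
Converting: 32.1 m/s × 1.944 = 62 knots

62 knots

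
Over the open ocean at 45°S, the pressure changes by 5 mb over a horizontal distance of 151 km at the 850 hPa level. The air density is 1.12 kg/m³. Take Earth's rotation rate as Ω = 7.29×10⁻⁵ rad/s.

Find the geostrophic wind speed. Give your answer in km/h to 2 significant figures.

100 km/h

Coriolis parameter at 45°S:
f = 2Ω sin φ = 2 × 7.29×10⁻⁵ × sin 45° = 1.03×10⁻⁴ s⁻¹
Pressure gradient: |∂P/∂n| = 500 Pa / 151000 m = 3.31×10⁻³ Pa/m
Geostrophic balance (pressure-gradient force = Coriolis force):
V_g = (1/(fρ)) |∂P/∂n| = 3.31×10⁻³ / (1.03×10⁻⁴ × 1.12) = 28.7 m/s
Converting: 28.7 m/s × 3.6 = 100 km/h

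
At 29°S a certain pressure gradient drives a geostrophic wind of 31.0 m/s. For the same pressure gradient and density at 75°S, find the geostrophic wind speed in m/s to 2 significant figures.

With the same pressure gradient and density, V_g ∝ 1/f ∝ 1/sin φ.
V₂ = V₁ · sin φ₁ / sin φ₂ = 31.0 × sin 29° / sin 75°
V₂ = 31.0 × 0.4848/0.9659 = 16 m/s

16 m/s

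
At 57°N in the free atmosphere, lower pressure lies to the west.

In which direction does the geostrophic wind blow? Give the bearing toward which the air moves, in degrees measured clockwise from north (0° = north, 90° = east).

000°

The pressure-gradient force points toward the west (bearing 270°).
Geostrophic balance: in the Northern Hemisphere the Coriolis force deflects motion to the right, so the geostrophic wind blows 90° to the right of the pressure-gradient force (low pressure on the left).
Rotating 270° by 90° clockwise gives 000° — the wind blows toward the north.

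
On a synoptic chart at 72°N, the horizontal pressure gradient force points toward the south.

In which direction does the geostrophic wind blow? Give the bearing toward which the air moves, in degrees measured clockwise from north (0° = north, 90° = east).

270°

The pressure-gradient force points toward the south (bearing 180°).
Geostrophic balance: in the Northern Hemisphere the Coriolis force deflects motion to the right, so the geostrophic wind blows 90° to the right of the pressure-gradient force (low pressure on the left).
Rotating 180° by 90° clockwise gives 270° — the wind blows toward the west.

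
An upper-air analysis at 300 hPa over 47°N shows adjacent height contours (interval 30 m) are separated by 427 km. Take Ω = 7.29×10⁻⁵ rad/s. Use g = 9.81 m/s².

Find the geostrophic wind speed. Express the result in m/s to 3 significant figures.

Coriolis parameter at 47°N:
f = 2Ω sin φ = 2 × 7.29×10⁻⁵ × sin 47° = 1.07×10⁻⁴ s⁻¹
Height gradient: |∂Z/∂n| = 30 m / 427000 m = 7.03×10⁻⁵
On a pressure surface, geostrophic balance gives V_g = (g/f)|∂Z/∂n|:
V_g = 9.81 × 7.03×10⁻⁵ / 1.07×10⁻⁴ = 6.46 m/s

6.46 m/s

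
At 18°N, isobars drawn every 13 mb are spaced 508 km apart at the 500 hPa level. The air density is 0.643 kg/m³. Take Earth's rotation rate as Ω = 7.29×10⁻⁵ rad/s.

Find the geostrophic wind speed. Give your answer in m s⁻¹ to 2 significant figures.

Coriolis parameter at 18°N:
f = 2Ω sin φ = 2 × 7.29×10⁻⁵ × sin 18° = 4.51×10⁻⁵ s⁻¹
Pressure gradient: |∂P/∂n| = 1300 Pa / 508000 m = 2.56×10⁻³ Pa/m
Geostrophic balance (pressure-gradient force = Coriolis force):
V_g = (1/(fρ)) |∂P/∂n| = 2.56×10⁻³ / (4.51×10⁻⁵ × 0.643) = 88.3 m/s

88 m s⁻¹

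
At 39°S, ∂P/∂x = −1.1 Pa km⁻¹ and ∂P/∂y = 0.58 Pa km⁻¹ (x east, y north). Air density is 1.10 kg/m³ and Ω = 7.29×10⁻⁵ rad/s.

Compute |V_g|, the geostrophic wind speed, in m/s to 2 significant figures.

Coriolis parameter at 39°S:
f = 2Ω sin φ = 2 × 7.29×10⁻⁵ × sin 39° = 9.18×10⁻⁵ s⁻¹
In the Southern Hemisphere f is negative: f = −9.18×10⁻⁵ s⁻¹.
Component geostrophic relations (x east, y north):
u_g = −(1/(fρ)) ∂P/∂y,  v_g = (1/(fρ)) ∂P/∂x
u_g = −(0.58×10⁻³)/(−9.18×10⁻⁵ × 1.10) = 5.75 m/s;  v_g = (−1.1×10⁻³)/(−9.18×10⁻⁵ × 1.10) = 10.9 m/s
|V_g| = √(u_g² + v_g²) = 12.3 m/s

12 m/s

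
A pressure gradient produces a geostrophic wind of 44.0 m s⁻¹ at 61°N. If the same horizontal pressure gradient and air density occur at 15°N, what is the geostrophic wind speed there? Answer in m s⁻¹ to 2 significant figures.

With the same pressure gradient and density, V_g ∝ 1/f ∝ 1/sin φ.
V₂ = V₁ · sin φ₁ / sin φ₂ = 44.0 × sin 61° / sin 15°
V₂ = 44.0 × 0.8746/0.2588 = 150 m s⁻¹

150 m s⁻¹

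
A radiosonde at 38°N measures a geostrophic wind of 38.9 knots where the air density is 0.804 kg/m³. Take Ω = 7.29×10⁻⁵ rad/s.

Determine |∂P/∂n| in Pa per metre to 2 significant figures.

Coriolis parameter at 38°N:
f = 2Ω sin φ = 2 × 7.29×10⁻⁵ × sin 38° = 8.98×10⁻⁵ s⁻¹
Wind speed in SI: 38.9 knots = 20.0 m/s
Geostrophic balance rearranged: |∂P/∂n| = f ρ V_g
|∂P/∂n| = 8.98×10⁻⁵ × 0.804 × 20.0 = 1.44×10⁻³ Pa/m

1.4×10⁻³ Pa/m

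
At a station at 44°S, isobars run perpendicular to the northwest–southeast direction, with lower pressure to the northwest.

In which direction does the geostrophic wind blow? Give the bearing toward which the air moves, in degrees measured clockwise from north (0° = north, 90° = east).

225°

The pressure-gradient force points toward the northwest (bearing 315°).
Geostrophic balance: in the Southern Hemisphere the Coriolis force deflects motion to the left, so the geostrophic wind blows 90° to the left of the pressure-gradient force (low pressure on the right).
Rotating 315° by 90° counterclockwise gives 225° — the wind blows toward the southwest.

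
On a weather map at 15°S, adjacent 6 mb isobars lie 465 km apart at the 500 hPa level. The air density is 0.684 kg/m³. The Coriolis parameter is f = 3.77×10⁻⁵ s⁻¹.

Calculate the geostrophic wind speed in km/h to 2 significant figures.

180 km/h

Pressure gradient: |∂P/∂n| = 600 Pa / 465000 m = 1.29×10⁻³ Pa/m
Geostrophic balance (pressure-gradient force = Coriolis force):
V_g = (1/(fρ)) |∂P/∂n| = 1.29×10⁻³ / (3.77×10⁻⁵ × 0.684) = 50.0 m/s
Converting: 50.0 m/s × 3.6 = 180 km/h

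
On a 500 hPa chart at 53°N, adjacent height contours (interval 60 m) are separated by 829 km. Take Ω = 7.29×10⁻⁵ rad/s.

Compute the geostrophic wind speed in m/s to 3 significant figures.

Coriolis parameter at 53°N:
f = 2Ω sin φ = 2 × 7.29×10⁻⁵ × sin 53° = 1.16×10⁻⁴ s⁻¹
Height gradient: |∂Z/∂n| = 60 m / 829000 m = 7.24×10⁻⁵
On a pressure surface, geostrophic balance gives V_g = (g/f)|∂Z/∂n|:
V_g = 9.81 × 7.24×10⁻⁵ / 1.16×10⁻⁴ = 6.10 m/s

6.10 m/s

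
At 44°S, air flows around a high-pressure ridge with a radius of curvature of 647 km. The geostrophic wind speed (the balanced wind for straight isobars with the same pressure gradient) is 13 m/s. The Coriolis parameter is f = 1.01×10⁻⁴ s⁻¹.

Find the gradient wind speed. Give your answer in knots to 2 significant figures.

Around a high, pressure-gradient force acts outward with centrifugal, so Coriolis balances both:
fV = (1/ρ)|∂P/∂n| + V²/R  →  V² − fR·V + fR·V_g = 0
With fR = 1.01×10⁻⁴ × 647×10³ m = 65.3 m/s:
V = [fR − √((fR)² − 4 fR V_g)]/2 = [65.3 − √(65.3² − 4×65.3×13)]/2 = 17.9 m/s
Supergeostrophic (V > V_g = 13 m/s), as expected around a high.
Converting: 17.9 m/s × 1.944 = 35 knots

35 knots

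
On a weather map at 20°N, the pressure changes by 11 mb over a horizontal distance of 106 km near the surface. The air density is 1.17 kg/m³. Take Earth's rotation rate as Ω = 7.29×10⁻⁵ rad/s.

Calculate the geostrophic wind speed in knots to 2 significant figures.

Coriolis parameter at 20°N:
f = 2Ω sin φ = 2 × 7.29×10⁻⁵ × sin 20° = 4.99×10⁻⁵ s⁻¹
Pressure gradient: |∂P/∂n| = 1100 Pa / 106000 m = 1.04×10⁻² Pa/m
Geostrophic balance (pressure-gradient force = Coriolis force):
V_g = (1/(fρ)) |∂P/∂n| = 1.04×10⁻² / (4.99×10⁻⁵ × 1.17) = 178 m/s
Converting: 178 m/s × 1.944 = 350 knots

350 knots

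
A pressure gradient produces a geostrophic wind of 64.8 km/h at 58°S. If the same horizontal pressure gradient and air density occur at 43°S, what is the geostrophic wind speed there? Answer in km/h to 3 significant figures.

With the same pressure gradient and density, V_g ∝ 1/f ∝ 1/sin φ.
V₂ = V₁ · sin φ₁ / sin φ₂ = 64.8 × sin 58° / sin 43°
V₂ = 64.8 × 0.8480/0.6820 = 80.6 km/h

80.6 km/h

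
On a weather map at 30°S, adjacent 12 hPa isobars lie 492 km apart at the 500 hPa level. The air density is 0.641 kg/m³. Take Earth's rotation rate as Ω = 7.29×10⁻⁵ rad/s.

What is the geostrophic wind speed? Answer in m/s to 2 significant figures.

52 m/s

Coriolis parameter at 30°S:
f = 2Ω sin φ = 2 × 7.29×10⁻⁵ × sin 30° = 7.29×10⁻⁵ s⁻¹
Pressure gradient: |∂P/∂n| = 1200 Pa / 492000 m = 2.44×10⁻³ Pa/m
Geostrophic balance (pressure-gradient force = Coriolis force):
V_g = (1/(fρ)) |∂P/∂n| = 2.44×10⁻³ / (7.29×10⁻⁵ × 0.641) = 52.2 m/s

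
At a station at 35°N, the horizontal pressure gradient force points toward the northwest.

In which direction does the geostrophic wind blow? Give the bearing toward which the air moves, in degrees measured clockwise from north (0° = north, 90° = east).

045°

The pressure-gradient force points toward the northwest (bearing 315°).
Geostrophic balance: in the Northern Hemisphere the Coriolis force deflects motion to the right, so the geostrophic wind blows 90° to the right of the pressure-gradient force (low pressure on the left).
Rotating 315° by 90° clockwise gives 045° — the wind blows toward the northeast.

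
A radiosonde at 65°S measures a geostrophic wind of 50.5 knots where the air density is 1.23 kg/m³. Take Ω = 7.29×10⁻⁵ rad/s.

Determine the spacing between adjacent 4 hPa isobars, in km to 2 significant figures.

95 km

Coriolis parameter at 65°S:
f = 2Ω sin φ = 2 × 7.29×10⁻⁵ × sin 65° = 1.32×10⁻⁴ s⁻¹
Wind speed in SI: 50.5 knots = 26.0 m/s
Geostrophic balance rearranged: |∂P/∂n| = f ρ V_g
|∂P/∂n| = 1.32×10⁻⁴ × 1.23 × 26.0 = 4.22×10⁻³ Pa/m
Isobar spacing: Δn = ΔP/|∂P/∂n| = 400 Pa / 4.22×10⁻³ Pa/m = 94731 m ≈ 95 km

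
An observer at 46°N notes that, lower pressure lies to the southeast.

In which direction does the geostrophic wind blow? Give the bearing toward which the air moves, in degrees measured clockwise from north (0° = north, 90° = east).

225°

The pressure-gradient force points toward the southeast (bearing 135°).
Geostrophic balance: in the Northern Hemisphere the Coriolis force deflects motion to the right, so the geostrophic wind blows 90° to the right of the pressure-gradient force (low pressure on the left).
Rotating 135° by 90° clockwise gives 225° — the wind blows toward the southwest.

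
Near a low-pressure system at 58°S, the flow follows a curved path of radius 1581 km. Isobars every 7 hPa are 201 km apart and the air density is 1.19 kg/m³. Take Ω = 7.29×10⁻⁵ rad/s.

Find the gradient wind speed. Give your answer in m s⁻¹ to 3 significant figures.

21.3 m s⁻¹

Coriolis parameter at 58°S:
f = 2Ω sin φ = 2 × 7.29×10⁻⁵ × sin 58° = 1.24×10⁻⁴ s⁻¹
Pressure gradient: |∂P/∂n| = 700 Pa / 201000 m = 3.48×10⁻³ Pa/m
Geostrophic speed: V_g = |∂P/∂n|/(fρ) = 3.48×10⁻³/(1.24×10⁻⁴ × 1.19) = 23.7 m/s
Around a low, centrifugal force acts outward with Coriolis, so pressure-gradient force balances both:
(1/ρ)|∂P/∂n| = fV + V²/R  →  V² + fR·V − fR·V_g = 0
With fR = 1.24×10⁻⁴ × 1581×10³ m = 195 m/s:
V = [−fR + √((fR)² + 4 fR V_g)]/2 = [−195 + √(195² + 4×195×23.7)]/2 = 21.3 m/s
Subgeostrophic (V < V_g = 23.7 m/s), as expected around a low.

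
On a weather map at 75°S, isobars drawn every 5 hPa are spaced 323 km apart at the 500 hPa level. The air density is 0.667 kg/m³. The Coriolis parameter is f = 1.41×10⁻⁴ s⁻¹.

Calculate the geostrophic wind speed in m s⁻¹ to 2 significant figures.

Pressure gradient: |∂P/∂n| = 500 Pa / 323000 m = 1.55×10⁻³ Pa/m
Geostrophic balance (pressure-gradient force = Coriolis force):
V_g = (1/(fρ)) |∂P/∂n| = 1.55×10⁻³ / (1.41×10⁻⁴ × 0.667) = 16.5 m/s

16 m s⁻¹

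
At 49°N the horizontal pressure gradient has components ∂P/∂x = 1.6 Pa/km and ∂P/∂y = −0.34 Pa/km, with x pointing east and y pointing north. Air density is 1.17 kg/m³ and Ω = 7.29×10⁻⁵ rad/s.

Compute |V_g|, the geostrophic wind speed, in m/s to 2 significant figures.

Coriolis parameter at 49°N:
f = 2Ω sin φ = 2 × 7.29×10⁻⁵ × sin 49° = 1.10×10⁻⁴ s⁻¹
Component geostrophic relations (x east, y north):
u_g = −(1/(fρ)) ∂P/∂y,  v_g = (1/(fρ)) ∂P/∂x
u_g = −(−0.34×10⁻³)/(1.10×10⁻⁴ × 1.17) = 2.64 m/s;  v_g = (1.6×10⁻³)/(1.10×10⁻⁴ × 1.17) = 12.4 m/s
|V_g| = √(u_g² + v_g²) = 12.7 m/s

13 m/s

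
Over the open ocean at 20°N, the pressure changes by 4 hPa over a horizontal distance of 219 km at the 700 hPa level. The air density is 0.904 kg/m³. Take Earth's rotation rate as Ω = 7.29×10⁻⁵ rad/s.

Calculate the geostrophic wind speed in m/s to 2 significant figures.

41 m/s

Coriolis parameter at 20°N:
f = 2Ω sin φ = 2 × 7.29×10⁻⁵ × sin 20° = 4.99×10⁻⁵ s⁻¹
Pressure gradient: |∂P/∂n| = 400 Pa / 219000 m = 1.83×10⁻³ Pa/m
Geostrophic balance (pressure-gradient force = Coriolis force):
V_g = (1/(fρ)) |∂P/∂n| = 1.83×10⁻³ / (4.99×10⁻⁵ × 0.904) = 40.5 m/s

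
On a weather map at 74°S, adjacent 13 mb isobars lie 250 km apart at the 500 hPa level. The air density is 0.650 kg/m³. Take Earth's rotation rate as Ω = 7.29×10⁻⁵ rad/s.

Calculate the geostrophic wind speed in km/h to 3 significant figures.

Coriolis parameter at 74°S:
f = 2Ω sin φ = 2 × 7.29×10⁻⁵ × sin 74° = 1.40×10⁻⁴ s⁻¹
Pressure gradient: |∂P/∂n| = 1300 Pa / 250000 m = 5.20×10⁻³ Pa/m
Geostrophic balance (pressure-gradient force = Coriolis force):
V_g = (1/(fρ)) |∂P/∂n| = 5.20×10⁻³ / (1.40×10⁻⁴ × 0.650) = 57.1 m/s
Converting: 57.1 m/s × 3.6 = 205 km/h

205 km/h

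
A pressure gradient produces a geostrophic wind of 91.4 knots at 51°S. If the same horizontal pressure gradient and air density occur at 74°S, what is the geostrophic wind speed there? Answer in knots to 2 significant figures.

With the same pressure gradient and density, V_g ∝ 1/f ∝ 1/sin φ.
V₂ = V₁ · sin φ₁ / sin φ₂ = 91.4 × sin 51° / sin 74°
V₂ = 91.4 × 0.7771/0.9613 = 74 knots

74 knots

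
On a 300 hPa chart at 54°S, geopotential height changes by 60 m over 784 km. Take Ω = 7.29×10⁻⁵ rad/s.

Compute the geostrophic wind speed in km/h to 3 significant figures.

Coriolis parameter at 54°S:
f = 2Ω sin φ = 2 × 7.29×10⁻⁵ × sin 54° = 1.18×10⁻⁴ s⁻¹
Height gradient: |∂Z/∂n| = 60 m / 784000 m = 7.65×10⁻⁵
On a pressure surface, geostrophic balance gives V_g = (g/f)|∂Z/∂n|:
V_g = 9.81 × 7.65×10⁻⁵ / 1.18×10⁻⁴ = 6.36 m/s
Converting: 6.36 m/s × 3.6 = 22.9 km/h

22.9 km/h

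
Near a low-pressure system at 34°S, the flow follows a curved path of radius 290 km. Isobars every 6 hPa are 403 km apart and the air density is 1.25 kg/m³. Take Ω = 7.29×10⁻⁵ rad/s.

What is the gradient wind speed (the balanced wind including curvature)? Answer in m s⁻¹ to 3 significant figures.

10.2 m s⁻¹

Coriolis parameter at 34°S:
f = 2Ω sin φ = 2 × 7.29×10⁻⁵ × sin 34° = 8.15×10⁻⁵ s⁻¹
Pressure gradient: |∂P/∂n| = 600 Pa / 403000 m = 1.49×10⁻³ Pa/m
Geostrophic speed: V_g = |∂P/∂n|/(fρ) = 1.49×10⁻³/(8.15×10⁻⁵ × 1.25) = 14.6 m/s
Around a low, centrifugal force acts outward with Coriolis, so pressure-gradient force balances both:
(1/ρ)|∂P/∂n| = fV + V²/R  →  V² + fR·V − fR·V_g = 0
With fR = 8.15×10⁻⁵ × 290×10³ m = 23.6 m/s:
V = [−fR + √((fR)² + 4 fR V_g)]/2 = [−23.6 + √(23.6² + 4×23.6×14.6)]/2 = 10.2 m/s
Subgeostrophic (V < V_g = 14.6 m/s), as expected around a low.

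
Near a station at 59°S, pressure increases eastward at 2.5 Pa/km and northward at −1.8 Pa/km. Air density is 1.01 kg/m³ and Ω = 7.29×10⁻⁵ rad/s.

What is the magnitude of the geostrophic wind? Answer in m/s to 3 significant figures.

24.4 m/s

Coriolis parameter at 59°S:
f = 2Ω sin φ = 2 × 7.29×10⁻⁵ × sin 59° = 1.25×10⁻⁴ s⁻¹
In the Southern Hemisphere f is negative: f = −1.25×10⁻⁴ s⁻¹.
Component geostrophic relations (x east, y north):
u_g = −(1/(fρ)) ∂P/∂y,  v_g = (1/(fρ)) ∂P/∂x
u_g = −(−1.8×10⁻³)/(−1.25×10⁻⁴ × 1.01) = −14.3 m/s;  v_g = (2.5×10⁻³)/(−1.25×10⁻⁴ × 1.01) = −19.8 m/s
|V_g| = √(u_g² + v_g²) = 24.4 m/s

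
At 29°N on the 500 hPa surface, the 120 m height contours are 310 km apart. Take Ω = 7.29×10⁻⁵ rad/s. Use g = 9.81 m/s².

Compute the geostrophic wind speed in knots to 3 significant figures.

Coriolis parameter at 29°N:
f = 2Ω sin φ = 2 × 7.29×10⁻⁵ × sin 29° = 7.07×10⁻⁵ s⁻¹
Height gradient: |∂Z/∂n| = 120 m / 310000 m = 3.87×10⁻⁴
On a pressure surface, geostrophic balance gives V_g = (g/f)|∂Z/∂n|:
V_g = 9.81 × 3.87×10⁻⁴ / 7.07×10⁻⁵ = 53.7 m/s
Converting: 53.7 m/s × 1.944 = 104 knots

104 knots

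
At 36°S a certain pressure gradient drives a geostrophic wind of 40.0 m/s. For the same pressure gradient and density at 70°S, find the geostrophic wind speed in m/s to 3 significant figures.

With the same pressure gradient and density, V_g ∝ 1/f ∝ 1/sin φ.
V₂ = V₁ · sin φ₁ / sin φ₂ = 40.0 × sin 36° / sin 70°
V₂ = 40.0 × 0.5878/0.9397 = 25.0 m/s

25.0 m/s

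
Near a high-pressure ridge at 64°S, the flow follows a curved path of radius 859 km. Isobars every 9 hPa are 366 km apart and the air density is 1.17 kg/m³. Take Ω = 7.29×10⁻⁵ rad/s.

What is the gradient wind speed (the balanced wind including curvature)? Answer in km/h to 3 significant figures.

Coriolis parameter at 64°S:
f = 2Ω sin φ = 2 × 7.29×10⁻⁵ × sin 64° = 1.31×10⁻⁴ s⁻¹
Pressure gradient: |∂P/∂n| = 900 Pa / 366000 m = 2.46×10⁻³ Pa/m
Geostrophic speed: V_g = |∂P/∂n|/(fρ) = 2.46×10⁻³/(1.31×10⁻⁴ × 1.17) = 16.0 m/s
Around a high, pressure-gradient force acts outward with centrifugal, so Coriolis balances both:
fV = (1/ρ)|∂P/∂n| + V²/R  →  V² − fR·V + fR·V_g = 0
With fR = 1.31×10⁻⁴ × 859×10³ m = 113 m/s:
V = [fR − √((fR)² − 4 fR V_g)]/2 = [113 − √(113² − 4×113×16)]/2 = 19.4 m/s
Supergeostrophic (V > V_g = 16 m/s), as expected around a high.
Converting: 19.4 m/s × 3.6 = 69.7 km/h

69.7 km/h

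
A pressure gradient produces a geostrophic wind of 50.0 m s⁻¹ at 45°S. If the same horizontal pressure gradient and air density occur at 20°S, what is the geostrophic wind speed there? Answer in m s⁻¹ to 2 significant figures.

With the same pressure gradient and density, V_g ∝ 1/f ∝ 1/sin φ.
V₂ = V₁ · sin φ₁ / sin φ₂ = 50.0 × sin 45° / sin 20°
V₂ = 50.0 × 0.7071/0.3420 = 100 m s⁻¹

100 m s⁻¹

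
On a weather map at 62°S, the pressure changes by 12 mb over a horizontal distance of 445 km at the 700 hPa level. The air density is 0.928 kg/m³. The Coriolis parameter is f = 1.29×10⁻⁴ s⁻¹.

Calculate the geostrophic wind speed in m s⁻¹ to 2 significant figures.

Pressure gradient: |∂P/∂n| = 1200 Pa / 445000 m = 2.70×10⁻³ Pa/m
Geostrophic balance (pressure-gradient force = Coriolis force):
V_g = (1/(fρ)) |∂P/∂n| = 2.70×10⁻³ / (1.29×10⁻⁴ × 0.928) = 22.5 m/s

23 m s⁻¹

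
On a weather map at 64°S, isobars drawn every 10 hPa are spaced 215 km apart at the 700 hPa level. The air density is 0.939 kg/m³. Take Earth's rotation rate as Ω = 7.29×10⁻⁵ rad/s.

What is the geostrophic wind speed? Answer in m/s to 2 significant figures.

38 m/s

Coriolis parameter at 64°S:
f = 2Ω sin φ = 2 × 7.29×10⁻⁵ × sin 64° = 1.31×10⁻⁴ s⁻¹
Pressure gradient: |∂P/∂n| = 1000 Pa / 215000 m = 4.65×10⁻³ Pa/m
Geostrophic balance (pressure-gradient force = Coriolis force):
V_g = (1/(fρ)) |∂P/∂n| = 4.65×10⁻³ / (1.31×10⁻⁴ × 0.939) = 37.8 m/s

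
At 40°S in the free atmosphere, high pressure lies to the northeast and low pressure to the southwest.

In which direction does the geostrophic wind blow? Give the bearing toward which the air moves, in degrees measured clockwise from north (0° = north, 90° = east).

135°

The pressure-gradient force points toward the southwest (bearing 225°).
Geostrophic balance: in the Southern Hemisphere the Coriolis force deflects motion to the left, so the geostrophic wind blows 90° to the left of the pressure-gradient force (low pressure on the right).
Rotating 225° by 90° counterclockwise gives 135° — the wind blows toward the southeast.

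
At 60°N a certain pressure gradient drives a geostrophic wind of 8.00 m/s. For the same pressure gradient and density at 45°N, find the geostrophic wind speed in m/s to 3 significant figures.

9.80 m/s

With the same pressure gradient and density, V_g ∝ 1/f ∝ 1/sin φ.
V₂ = V₁ · sin φ₁ / sin φ₂ = 8.00 × sin 60° / sin 45°
V₂ = 8.00 × 0.8660/0.7071 = 9.80 m/s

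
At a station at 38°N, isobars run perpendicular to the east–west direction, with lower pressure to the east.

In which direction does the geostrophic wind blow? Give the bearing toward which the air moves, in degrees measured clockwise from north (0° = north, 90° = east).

180°

The pressure-gradient force points toward the east (bearing 090°).
Geostrophic balance: in the Northern Hemisphere the Coriolis force deflects motion to the right, so the geostrophic wind blows 90° to the right of the pressure-gradient force (low pressure on the left).
Rotating 090° by 90° clockwise gives 180° — the wind blows toward the south.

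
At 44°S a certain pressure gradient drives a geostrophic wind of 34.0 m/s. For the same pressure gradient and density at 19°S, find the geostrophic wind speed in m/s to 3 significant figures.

72.5 m/s

With the same pressure gradient and density, V_g ∝ 1/f ∝ 1/sin φ.
V₂ = V₁ · sin φ₁ / sin φ₂ = 34.0 × sin 44° / sin 19°
V₂ = 34.0 × 0.6947/0.3256 = 72.5 m/s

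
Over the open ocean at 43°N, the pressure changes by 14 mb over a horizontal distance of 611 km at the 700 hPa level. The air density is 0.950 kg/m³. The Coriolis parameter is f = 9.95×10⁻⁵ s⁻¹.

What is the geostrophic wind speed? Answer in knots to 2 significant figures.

47 knots

Pressure gradient: |∂P/∂n| = 1400 Pa / 611000 m = 2.29×10⁻³ Pa/m
Geostrophic balance (pressure-gradient force = Coriolis force):
V_g = (1/(fρ)) |∂P/∂n| = 2.29×10⁻³ / (9.95×10⁻⁵ × 0.950) = 24.2 m/s
Converting: 24.2 m/s × 1.944 = 47 knots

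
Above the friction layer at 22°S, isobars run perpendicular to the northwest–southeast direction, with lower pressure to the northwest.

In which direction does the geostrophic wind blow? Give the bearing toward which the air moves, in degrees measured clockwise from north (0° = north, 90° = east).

225°

The pressure-gradient force points toward the northwest (bearing 315°).
Geostrophic balance: in the Southern Hemisphere the Coriolis force deflects motion to the left, so the geostrophic wind blows 90° to the left of the pressure-gradient force (low pressure on the right).
Rotating 315° by 90° counterclockwise gives 225° — the wind blows toward the southwest.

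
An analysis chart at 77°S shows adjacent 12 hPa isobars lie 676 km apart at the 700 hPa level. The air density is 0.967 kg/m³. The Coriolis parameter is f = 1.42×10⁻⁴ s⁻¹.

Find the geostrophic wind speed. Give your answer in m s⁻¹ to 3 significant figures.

12.9 m s⁻¹

Pressure gradient: |∂P/∂n| = 1200 Pa / 676000 m = 1.78×10⁻³ Pa/m
Geostrophic balance (pressure-gradient force = Coriolis force):
V_g = (1/(fρ)) |∂P/∂n| = 1.78×10⁻³ / (1.42×10⁻⁴ × 0.967) = 12.9 m/s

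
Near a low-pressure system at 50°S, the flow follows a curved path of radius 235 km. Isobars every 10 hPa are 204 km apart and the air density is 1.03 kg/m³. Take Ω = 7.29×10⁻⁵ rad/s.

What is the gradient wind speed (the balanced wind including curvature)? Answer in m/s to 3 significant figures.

Coriolis parameter at 50°S:
f = 2Ω sin φ = 2 × 7.29×10⁻⁵ × sin 50° = 1.12×10⁻⁴ s⁻¹
Pressure gradient: |∂P/∂n| = 1000 Pa / 204000 m = 4.90×10⁻³ Pa/m
Geostrophic speed: V_g = |∂P/∂n|/(fρ) = 4.90×10⁻³/(1.12×10⁻⁴ × 1.03) = 42.6 m/s
Around a low, centrifugal force acts outward with Coriolis, so pressure-gradient force balances both:
(1/ρ)|∂P/∂n| = fV + V²/R  →  V² + fR·V − fR·V_g = 0
With fR = 1.12×10⁻⁴ × 235×10³ m = 26.2 m/s:
V = [−fR + √((fR)² + 4 fR V_g)]/2 = [−26.2 + √(26.2² + 4×26.2×42.6)]/2 = 22.8 m/s
Subgeostrophic (V < V_g = 42.6 m/s), as expected around a low.

22.8 m/s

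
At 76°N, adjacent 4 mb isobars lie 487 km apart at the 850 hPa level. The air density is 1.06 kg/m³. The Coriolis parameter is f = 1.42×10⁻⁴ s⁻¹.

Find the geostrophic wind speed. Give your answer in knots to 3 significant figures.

Pressure gradient: |∂P/∂n| = 400 Pa / 487000 m = 8.21×10⁻⁴ Pa/m
Geostrophic balance (pressure-gradient force = Coriolis force):
V_g = (1/(fρ)) |∂P/∂n| = 8.21×10⁻⁴ / (1.42×10⁻⁴ × 1.06) = 5.46 m/s
Converting: 5.46 m/s × 1.944 = 10.6 knots

10.6 knots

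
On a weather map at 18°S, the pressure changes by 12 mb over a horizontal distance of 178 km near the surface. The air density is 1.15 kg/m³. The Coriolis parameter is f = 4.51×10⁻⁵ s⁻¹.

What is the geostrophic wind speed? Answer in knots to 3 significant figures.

253 knots

Pressure gradient: |∂P/∂n| = 1200 Pa / 178000 m = 6.74×10⁻³ Pa/m
Geostrophic balance (pressure-gradient force = Coriolis force):
V_g = (1/(fρ)) |∂P/∂n| = 6.74×10⁻³ / (4.51×10⁻⁵ × 1.15) = 130 m/s
Converting: 130 m/s × 1.944 = 253 knots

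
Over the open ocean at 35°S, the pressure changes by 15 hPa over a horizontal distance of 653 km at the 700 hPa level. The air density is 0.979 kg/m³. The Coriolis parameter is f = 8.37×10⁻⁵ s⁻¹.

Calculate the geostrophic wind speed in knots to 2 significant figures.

54 knots

Pressure gradient: |∂P/∂n| = 1500 Pa / 653000 m = 2.30×10⁻³ Pa/m
Geostrophic balance (pressure-gradient force = Coriolis force):
V_g = (1/(fρ)) |∂P/∂n| = 2.30×10⁻³ / (8.37×10⁻⁵ × 0.979) = 28.0 m/s
Converting: 28.0 m/s × 1.944 = 54 knots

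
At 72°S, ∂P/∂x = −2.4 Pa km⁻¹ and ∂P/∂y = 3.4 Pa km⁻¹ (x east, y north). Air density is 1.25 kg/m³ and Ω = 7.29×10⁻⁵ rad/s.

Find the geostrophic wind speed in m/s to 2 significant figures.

Coriolis parameter at 72°S:
f = 2Ω sin φ = 2 × 7.29×10⁻⁵ × sin 72° = 1.39×10⁻⁴ s⁻¹
In the Southern Hemisphere f is negative: f = −1.39×10⁻⁴ s⁻¹.
Component geostrophic relations (x east, y north):
u_g = −(1/(fρ)) ∂P/∂y,  v_g = (1/(fρ)) ∂P/∂x
u_g = −(3.4×10⁻³)/(−1.39×10⁻⁴ × 1.25) = 19.6 m/s;  v_g = (−2.4×10⁻³)/(−1.39×10⁻⁴ × 1.25) = 13.8 m/s
|V_g| = √(u_g² + v_g²) = 24.0 m/s

24 m/s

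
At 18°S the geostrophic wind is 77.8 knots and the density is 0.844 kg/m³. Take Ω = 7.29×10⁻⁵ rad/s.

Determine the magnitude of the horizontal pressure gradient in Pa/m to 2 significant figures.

1.5×10⁻³ Pa/m

Coriolis parameter at 18°S:
f = 2Ω sin φ = 2 × 7.29×10⁻⁵ × sin 18° = 4.51×10⁻⁵ s⁻¹
Wind speed in SI: 77.8 knots = 40.0 m/s
Geostrophic balance rearranged: |∂P/∂n| = f ρ V_g
|∂P/∂n| = 4.51×10⁻⁵ × 0.844 × 40.0 = 1.52×10⁻³ Pa/m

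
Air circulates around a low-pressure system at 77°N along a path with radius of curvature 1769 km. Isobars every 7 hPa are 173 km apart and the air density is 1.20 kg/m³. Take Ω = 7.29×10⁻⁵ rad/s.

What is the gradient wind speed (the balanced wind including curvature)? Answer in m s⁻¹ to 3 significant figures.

21.8 m s⁻¹

Coriolis parameter at 77°N:
f = 2Ω sin φ = 2 × 7.29×10⁻⁵ × sin 77° = 1.42×10⁻⁴ s⁻¹
Pressure gradient: |∂P/∂n| = 700 Pa / 173000 m = 4.05×10⁻³ Pa/m
Geostrophic speed: V_g = |∂P/∂n|/(fρ) = 4.05×10⁻³/(1.42×10⁻⁴ × 1.20) = 23.7 m/s
Around a low, centrifugal force acts outward with Coriolis, so pressure-gradient force balances both:
(1/ρ)|∂P/∂n| = fV + V²/R  →  V² + fR·V − fR·V_g = 0
With fR = 1.42×10⁻⁴ × 1769×10³ m = 251 m/s:
V = [−fR + √((fR)² + 4 fR V_g)]/2 = [−251 + √(251² + 4×251×23.7)]/2 = 21.8 m/s
Subgeostrophic (V < V_g = 23.7 m/s), as expected around a low.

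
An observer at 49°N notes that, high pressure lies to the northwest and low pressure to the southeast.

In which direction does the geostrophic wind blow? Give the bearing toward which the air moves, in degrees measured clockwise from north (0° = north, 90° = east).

The pressure-gradient force points toward the southeast (bearing 135°).
Geostrophic balance: in the Northern Hemisphere the Coriolis force deflects motion to the right, so the geostrophic wind blows 90° to the right of the pressure-gradient force (low pressure on the left).
Rotating 135° by 90° clockwise gives 225° — the wind blows toward the southwest.

225°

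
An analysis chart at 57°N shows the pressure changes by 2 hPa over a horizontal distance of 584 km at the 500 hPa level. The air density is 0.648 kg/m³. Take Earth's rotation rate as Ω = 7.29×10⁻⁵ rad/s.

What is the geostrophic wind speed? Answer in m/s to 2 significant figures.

Coriolis parameter at 57°N:
f = 2Ω sin φ = 2 × 7.29×10⁻⁵ × sin 57° = 1.22×10⁻⁴ s⁻¹
Pressure gradient: |∂P/∂n| = 200 Pa / 584000 m = 3.42×10⁻⁴ Pa/m
Geostrophic balance (pressure-gradient force = Coriolis force):
V_g = (1/(fρ)) |∂P/∂n| = 3.42×10⁻⁴ / (1.22×10⁻⁴ × 0.648) = 4.32 m/s

4.3 m/s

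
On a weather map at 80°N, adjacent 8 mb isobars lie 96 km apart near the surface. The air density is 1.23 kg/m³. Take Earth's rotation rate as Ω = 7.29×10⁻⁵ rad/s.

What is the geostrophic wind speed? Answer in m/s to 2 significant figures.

Coriolis parameter at 80°N:
f = 2Ω sin φ = 2 × 7.29×10⁻⁵ × sin 80° = 1.44×10⁻⁴ s⁻¹
Pressure gradient: |∂P/∂n| = 800 Pa / 96000 m = 8.33×10⁻³ Pa/m
Geostrophic balance (pressure-gradient force = Coriolis force):
V_g = (1/(fρ)) |∂P/∂n| = 8.33×10⁻³ / (1.44×10⁻⁴ × 1.23) = 47.2 m/s

47 m/s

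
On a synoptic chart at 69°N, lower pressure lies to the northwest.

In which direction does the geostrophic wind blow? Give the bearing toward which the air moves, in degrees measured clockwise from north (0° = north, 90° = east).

045°

The pressure-gradient force points toward the northwest (bearing 315°).
Geostrophic balance: in the Northern Hemisphere the Coriolis force deflects motion to the right, so the geostrophic wind blows 90° to the right of the pressure-gradient force (low pressure on the left).
Rotating 315° by 90° clockwise gives 045° — the wind blows toward the northeast.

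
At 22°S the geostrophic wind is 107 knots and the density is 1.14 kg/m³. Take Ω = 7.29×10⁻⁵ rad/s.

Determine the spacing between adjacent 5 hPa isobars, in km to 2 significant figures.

Coriolis parameter at 22°S:
f = 2Ω sin φ = 2 × 7.29×10⁻⁵ × sin 22° = 5.46×10⁻⁵ s⁻¹
Wind speed in SI: 107 knots = 55.0 m/s
Geostrophic balance rearranged: |∂P/∂n| = f ρ V_g
|∂P/∂n| = 5.46×10⁻⁵ × 1.14 × 55.0 = 3.43×10⁻³ Pa/m
Isobar spacing: Δn = ΔP/|∂P/∂n| = 500 Pa / 3.43×10⁻³ Pa/m = 145885 m ≈ 150 km

150 km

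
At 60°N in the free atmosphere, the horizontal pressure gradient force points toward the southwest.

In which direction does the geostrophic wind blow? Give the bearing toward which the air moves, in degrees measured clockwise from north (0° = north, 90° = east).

315°

The pressure-gradient force points toward the southwest (bearing 225°).
Geostrophic balance: in the Northern Hemisphere the Coriolis force deflects motion to the right, so the geostrophic wind blows 90° to the right of the pressure-gradient force (low pressure on the left).
Rotating 225° by 90° clockwise gives 315° — the wind blows toward the northwest.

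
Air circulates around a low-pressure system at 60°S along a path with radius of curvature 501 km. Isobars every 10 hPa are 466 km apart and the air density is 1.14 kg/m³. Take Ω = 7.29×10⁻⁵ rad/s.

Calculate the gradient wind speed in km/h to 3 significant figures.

Coriolis parameter at 60°S:
f = 2Ω sin φ = 2 × 7.29×10⁻⁵ × sin 60° = 1.26×10⁻⁴ s⁻¹
Pressure gradient: |∂P/∂n| = 1000 Pa / 466000 m = 2.15×10⁻³ Pa/m
Geostrophic speed: V_g = |∂P/∂n|/(fρ) = 2.15×10⁻³/(1.26×10⁻⁴ × 1.14) = 14.9 m/s
Around a low, centrifugal force acts outward with Coriolis, so pressure-gradient force balances both:
(1/ρ)|∂P/∂n| = fV + V²/R  →  V² + fR·V − fR·V_g = 0
With fR = 1.26×10⁻⁴ × 501×10³ m = 63.3 m/s:
V = [−fR + √((fR)² + 4 fR V_g)]/2 = [−63.3 + √(63.3² + 4×63.3×14.9)]/2 = 12.5 m/s
Subgeostrophic (V < V_g = 14.9 m/s), as expected around a low.
Converting: 12.5 m/s × 3.6 = 44.8 km/h

44.8 km/h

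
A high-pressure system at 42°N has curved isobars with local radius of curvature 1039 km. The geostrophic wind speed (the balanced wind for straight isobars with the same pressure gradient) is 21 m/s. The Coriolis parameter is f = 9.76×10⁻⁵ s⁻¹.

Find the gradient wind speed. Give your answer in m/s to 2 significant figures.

Around a high, pressure-gradient force acts outward with centrifugal, so Coriolis balances both:
fV = (1/ρ)|∂P/∂n| + V²/R  →  V² − fR·V + fR·V_g = 0
With fR = 9.76×10⁻⁵ × 1039×10³ m = 101 m/s:
V = [fR − √((fR)² − 4 fR V_g)]/2 = [101 − √(101² − 4×101×21)]/2 = 29.7 m/s
Supergeostrophic (V > V_g = 21 m/s), as expected around a high.

30 m/s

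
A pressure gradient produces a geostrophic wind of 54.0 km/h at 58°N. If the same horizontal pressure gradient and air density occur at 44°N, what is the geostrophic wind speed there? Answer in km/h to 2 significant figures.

66 km/h

With the same pressure gradient and density, V_g ∝ 1/f ∝ 1/sin φ.
V₂ = V₁ · sin φ₁ / sin φ₂ = 54.0 × sin 58° / sin 44°
V₂ = 54.0 × 0.8480/0.6947 = 66 km/h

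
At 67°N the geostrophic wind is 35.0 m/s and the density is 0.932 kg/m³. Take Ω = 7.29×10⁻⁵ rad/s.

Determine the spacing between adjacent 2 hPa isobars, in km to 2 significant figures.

46 km

Coriolis parameter at 67°N:
f = 2Ω sin φ = 2 × 7.29×10⁻⁵ × sin 67° = 1.34×10⁻⁴ s⁻¹
Geostrophic balance rearranged: |∂P/∂n| = f ρ V_g
|∂P/∂n| = 1.34×10⁻⁴ × 0.932 × 35.0 = 4.38×10⁻³ Pa/m
Isobar spacing: Δn = ΔP/|∂P/∂n| = 200 Pa / 4.38×10⁻³ Pa/m = 45684 m ≈ 46 km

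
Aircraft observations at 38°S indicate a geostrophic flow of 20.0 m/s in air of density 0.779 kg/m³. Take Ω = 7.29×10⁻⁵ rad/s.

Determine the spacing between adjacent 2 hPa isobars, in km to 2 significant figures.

Coriolis parameter at 38°S:
f = 2Ω sin φ = 2 × 7.29×10⁻⁵ × sin 38° = 8.98×10⁻⁵ s⁻¹
Geostrophic balance rearranged: |∂P/∂n| = f ρ V_g
|∂P/∂n| = 8.98×10⁻⁵ × 0.779 × 20.0 = 1.40×10⁻³ Pa/m
Isobar spacing: Δn = ΔP/|∂P/∂n| = 200 Pa / 1.40×10⁻³ Pa/m = 143009 m ≈ 140 km

140 km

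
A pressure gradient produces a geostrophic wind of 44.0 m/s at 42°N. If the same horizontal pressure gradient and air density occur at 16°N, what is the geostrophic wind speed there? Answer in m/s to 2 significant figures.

With the same pressure gradient and density, V_g ∝ 1/f ∝ 1/sin φ.
V₂ = V₁ · sin φ₁ / sin φ₂ = 44.0 × sin 42° / sin 16°
V₂ = 44.0 × 0.6691/0.2756 = 110 m/s

110 m/s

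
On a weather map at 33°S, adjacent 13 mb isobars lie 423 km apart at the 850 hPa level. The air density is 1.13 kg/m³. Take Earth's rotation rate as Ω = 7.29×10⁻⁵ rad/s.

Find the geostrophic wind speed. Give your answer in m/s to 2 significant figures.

Coriolis parameter at 33°S:
f = 2Ω sin φ = 2 × 7.29×10⁻⁵ × sin 33° = 7.94×10⁻⁵ s⁻¹
Pressure gradient: |∂P/∂n| = 1300 Pa / 423000 m = 3.07×10⁻³ Pa/m
Geostrophic balance (pressure-gradient force = Coriolis force):
V_g = (1/(fρ)) |∂P/∂n| = 3.07×10⁻³ / (7.94×10⁻⁵ × 1.13) = 34.2 m/s

34 m/s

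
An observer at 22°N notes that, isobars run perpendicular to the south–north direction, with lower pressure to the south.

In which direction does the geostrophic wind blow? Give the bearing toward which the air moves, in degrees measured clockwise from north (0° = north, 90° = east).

The pressure-gradient force points toward the south (bearing 180°).
Geostrophic balance: in the Northern Hemisphere the Coriolis force deflects motion to the right, so the geostrophic wind blows 90° to the right of the pressure-gradient force (low pressure on the left).
Rotating 180° by 90° clockwise gives 270° — the wind blows toward the west.

270°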